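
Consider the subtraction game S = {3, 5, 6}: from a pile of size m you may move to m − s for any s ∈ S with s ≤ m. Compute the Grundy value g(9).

0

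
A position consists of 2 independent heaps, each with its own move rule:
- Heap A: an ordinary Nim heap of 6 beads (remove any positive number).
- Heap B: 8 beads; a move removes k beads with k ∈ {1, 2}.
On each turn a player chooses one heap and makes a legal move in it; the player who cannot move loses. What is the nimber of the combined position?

4

Heap A is a plain Nim heap of size 6, so its Grundy value is 6.
For heap B, compute g(0), g(1), … with moves {1, 2}:
g(0) = mex{} = 0
g(1) = mex{0} = 1
g(2) = mex{0,1} = 2
g(3) = mex{1,2} = 0
g(4) = mex{0,2} = 1
g(5) = mex{0,1} = 2
g(6) = mex{1,2} = 0
g(7) = mex{0,2} = 1
g(8) = mex{0,1} = 2
So g(8) = 2.
By the Sprague-Grundy theorem, the Grundy value of a sum of independent games is the XOR of the component values.
Combined value = 6 ⊕ 2 = 4.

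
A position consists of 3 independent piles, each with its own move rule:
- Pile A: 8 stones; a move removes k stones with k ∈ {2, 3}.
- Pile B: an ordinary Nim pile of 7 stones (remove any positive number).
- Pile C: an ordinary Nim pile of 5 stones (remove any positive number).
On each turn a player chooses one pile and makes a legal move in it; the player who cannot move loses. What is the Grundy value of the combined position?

Grundy values for pile A (subtraction set {2, 3}):
k:     0  1  2  3  4  5  6  7  8
g(k):  0  0  1  1  2  0  0  1  1
So g(8) = 1.
Pile B is a plain Nim pile of size 7, so its Grundy value is 7.
Pile C is a plain Nim pile of size 5, so its Grundy value is 5.
By the Sprague-Grundy theorem, the Grundy value of a sum of independent games is the XOR of the component values.
Combined value = 1 XOR 7 XOR 5 = 3.

3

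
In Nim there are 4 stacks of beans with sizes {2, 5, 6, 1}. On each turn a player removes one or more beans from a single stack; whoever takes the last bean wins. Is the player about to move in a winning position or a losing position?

Losing position

Nim-sum: 2 XOR 5 XOR 6 XOR 1 = 0.
The nim-sum is 0, so this is a P-position: the player to move is in a losing position under optimal play.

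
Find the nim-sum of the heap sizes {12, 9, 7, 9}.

Bitwise XOR of the heap sizes:
  1100  (12)
  1001  (9)
  0111  (7)
  1001  (9)
  ----
  1011  (11)

11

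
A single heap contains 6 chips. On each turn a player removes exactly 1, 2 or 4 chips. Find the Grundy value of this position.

0

Compute g(0), g(1), … for moves {1, 2, 4}:
g(0) = mex{} = 0
g(1) = mex{0} = 1
g(2) = mex{0,1} = 2
g(3) = mex{1,2} = 0
g(4) = mex{0,2} = 1
g(5) = mex{0,1} = 2
g(6) = mex{1,2} = 0
So g(6) = 0.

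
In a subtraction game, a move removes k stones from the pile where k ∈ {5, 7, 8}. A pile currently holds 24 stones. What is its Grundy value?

Build the Grundy sequence with g(k) = mex{g(k−s) : s ∈ {5, 7, 8}, s ≤ k}:
k:     0  1  2  3  4  5  6  7  8  9 10 11 12 13 14 15 16 17 18 19 20 21 22 23 24
g(k):  0  0  0  0  0  1  1  1  1  1  2  2  2  0  0  0  0  0  1  1  1  1  1  2  2
So g(24) = 2.

2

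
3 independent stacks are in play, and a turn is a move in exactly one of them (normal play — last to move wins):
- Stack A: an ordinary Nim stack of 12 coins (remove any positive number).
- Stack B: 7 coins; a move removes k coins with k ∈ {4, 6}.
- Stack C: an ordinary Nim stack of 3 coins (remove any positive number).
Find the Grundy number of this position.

14

Stack A is a plain Nim stack of size 12, so its Grundy value is 12.
For stack B, compute g(0), g(1), … with moves {4, 6}:
k:     0  1  2  3  4  5  6  7
g(k):  0  0  0  0  1  1  1  1
So g(7) = 1.
Stack C is a plain Nim stack of size 3, so its Grundy value is 3.
By the Sprague-Grundy theorem, the Grundy value of a sum of independent games is the XOR of the component values.
Combined value = 12 ⊕ 1 ⊕ 3 = 14.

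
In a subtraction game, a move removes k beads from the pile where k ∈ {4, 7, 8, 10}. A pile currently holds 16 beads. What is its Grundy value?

0

Compute g(0), g(1), … for moves {4, 7, 8, 10}:
k:     0  1  2  3  4  5  6  7  8  9 10 11 12 13 14 15 16
g(k):  0  0  0  0  1  1  1  1  2  2  2  2  3  3  0  0  0
So g(16) = 0.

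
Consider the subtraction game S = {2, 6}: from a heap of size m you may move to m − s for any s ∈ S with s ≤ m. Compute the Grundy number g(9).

0

Grundy values for subtraction set {2, 6}:
k:     0  1  2  3  4  5  6  7  8  9
g(k):  0  0  1  1  0  0  1  1  0  0
So g(9) = 0.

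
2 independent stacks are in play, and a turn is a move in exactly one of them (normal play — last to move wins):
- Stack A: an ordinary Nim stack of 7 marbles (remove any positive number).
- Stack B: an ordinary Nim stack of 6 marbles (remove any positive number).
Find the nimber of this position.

Stack A is a plain Nim stack of size 7, so its Grundy value is 7.
Stack B is a plain Nim stack of size 6, so its Grundy value is 6.
By the Sprague-Grundy theorem, the Grundy value of a sum of independent games is the XOR of the component values.
Combined value = 7 ⊕ 6 = 1.

1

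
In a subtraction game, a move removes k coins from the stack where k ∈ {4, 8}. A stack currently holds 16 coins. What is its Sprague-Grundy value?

1

Grundy values for subtraction set {4, 8}:
k:     0  1  2  3  4  5  6  7  8  9 10 11 12 13 14 15 16
g(k):  0  0  0  0  1  1  1  1  2  2  2  2  0  0  0  0  1
So g(16) = 1.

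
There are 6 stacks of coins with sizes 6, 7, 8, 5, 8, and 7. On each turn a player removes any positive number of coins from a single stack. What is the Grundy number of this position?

3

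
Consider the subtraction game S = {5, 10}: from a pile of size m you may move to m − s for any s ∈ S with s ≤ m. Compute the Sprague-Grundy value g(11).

2

Grundy values for subtraction set {5, 10}:
g(0) = mex{} = 0
g(1) = mex{} = 0
g(2) = mex{} = 0
g(3) = mex{} = 0
g(4) = mex{} = 0
g(5) = mex{0} = 1
g(6) = mex{0} = 1
g(7) = mex{0} = 1
g(8) = mex{0} = 1
g(9) = mex{0} = 1
g(10) = mex{0,1} = 2
g(11) = mex{0,1} = 2
So g(11) = 2.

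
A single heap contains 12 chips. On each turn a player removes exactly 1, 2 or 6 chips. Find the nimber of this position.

2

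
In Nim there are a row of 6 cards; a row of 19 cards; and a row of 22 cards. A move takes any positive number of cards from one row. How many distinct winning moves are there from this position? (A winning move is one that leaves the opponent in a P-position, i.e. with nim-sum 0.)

3

Bitwise XOR of the heap sizes:
  00110  (6)
  10011  (19)
  10110  (22)
  -----
  00011  (3)
The overall nim-sum is X = 3. A row of size p has a winning move iff p XOR X < p (reduce it to p XOR X).
  6: 6 XOR 3 = 5 < 6 — winning move (to 5).
  19: 19 XOR 3 = 16 < 19 — winning move (to 16).
  22: 22 XOR 3 = 21 < 22 — winning move (to 21).
That gives 3 winning moves.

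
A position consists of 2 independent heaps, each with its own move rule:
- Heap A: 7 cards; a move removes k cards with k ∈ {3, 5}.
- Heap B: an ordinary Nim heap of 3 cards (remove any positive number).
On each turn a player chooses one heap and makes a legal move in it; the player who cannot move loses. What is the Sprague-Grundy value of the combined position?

Grundy values for heap A (subtraction set {3, 5}):
k:     0  1  2  3  4  5  6  7
g(k):  0  0  0  1  1  1  2  2
So g(7) = 2.
Heap B is a plain Nim heap of size 3, so its Grundy value is 3.
The value of a disjunctive sum is the nim-sum of the parts.
Combined value = 2 XOR 3 = 1.

1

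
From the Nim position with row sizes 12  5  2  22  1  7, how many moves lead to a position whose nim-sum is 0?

1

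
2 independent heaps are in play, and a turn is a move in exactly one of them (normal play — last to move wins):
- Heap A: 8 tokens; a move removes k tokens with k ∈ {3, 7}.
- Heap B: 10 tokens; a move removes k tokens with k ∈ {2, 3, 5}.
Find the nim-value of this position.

3

For heap A, compute g(0), g(1), … with moves {3, 7}:
g(0) = mex{} = 0
g(1) = mex{} = 0
g(2) = mex{} = 0
g(3) = mex{0} = 1
g(4) = mex{0} = 1
g(5) = mex{0} = 1
g(6) = mex{1} = 0
g(7) = mex{0,1} = 2
g(8) = mex{0,1} = 2
So g(8) = 2.
Grundy values for heap B (subtraction set {2, 3, 5}):
k:     0  1  2  3  4  5  6  7  8  9 10
g(k):  0  0  1  1  2  2  3  0  0  1  1
So g(10) = 1.
The value of a disjunctive sum is the nim-sum of the parts.
Combined value = 2 ⊕ 1 = 3.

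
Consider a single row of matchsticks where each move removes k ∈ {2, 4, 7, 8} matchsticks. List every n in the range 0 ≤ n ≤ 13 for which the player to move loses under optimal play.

0, 1, 6, 11, 12

Grundy values for subtraction set {2, 4, 7, 8}:
k:     0  1  2  3  4  5  6  7  8  9 10 11 12 13
g(k):  0  0  1  1  2  2  0  3  1  4  2  0  0  1
The P-positions (g = 0) in 0..13 are 0, 1, 6, 11, 12.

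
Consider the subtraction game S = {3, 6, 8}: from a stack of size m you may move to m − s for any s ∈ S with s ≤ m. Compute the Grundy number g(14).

Build the Grundy sequence with g(k) = mex{g(k−s) : s ∈ {3, 6, 8}, s ≤ k}:
g(0) = mex{} = 0
g(1) = mex{} = 0
g(2) = mex{} = 0
g(3) = mex{0} = 1
g(4) = mex{0} = 1
g(5) = mex{0} = 1
g(6) = mex{0,1} = 2
g(7) = mex{0,1} = 2
g(8) = mex{0,1} = 2
g(9) = mex{0,1,2} = 3
g(10) = mex{0,1,2} = 3
g(11) = mex{1,2} = 0
g(12) = mex{1,2,3} = 0
g(13) = mex{1,2,3} = 0
g(14) = mex{0,2} = 1
So g(14) = 1.

1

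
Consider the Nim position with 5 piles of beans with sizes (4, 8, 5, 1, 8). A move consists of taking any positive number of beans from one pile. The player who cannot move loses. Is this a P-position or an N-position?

P-position

Write each in binary and XOR column by column:
  0100  (4)
  1000  (8)
  0101  (5)
  0001  (1)
  1000  (8)
  ----
  0000  (0)
The nim-sum is 0, so this is a P-position: the player to move is in a losing position under optimal play.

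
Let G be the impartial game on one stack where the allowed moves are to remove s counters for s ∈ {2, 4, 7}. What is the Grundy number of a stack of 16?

2

Grundy values for subtraction set {2, 4, 7}:
k:     0  1  2  3  4  5  6  7  8  9 10 11 12 13 14 15 16
g(k):  0  0  1  1  2  2  0  3  1  0  2  1  0  2  1  0  2
So g(16) = 2.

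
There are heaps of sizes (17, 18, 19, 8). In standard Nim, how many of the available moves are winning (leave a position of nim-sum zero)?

3

Write each in binary and XOR column by column:
  10001  (17)
  10010  (18)
  10011  (19)
  01000  (8)
  -----
  11000  (24)
The overall nim-sum is X = 24. A heap of size p has a winning move iff p XOR X < p (reduce it to p XOR X).
  17: 17 XOR 24 = 9 < 17 — winning move (to 9).
  18: 18 XOR 24 = 10 < 18 — winning move (to 10).
  19: 19 XOR 24 = 11 < 19 — winning move (to 11).
  8: 8 XOR 24 = 16 ≥ 8 — no move.
That gives 3 winning moves.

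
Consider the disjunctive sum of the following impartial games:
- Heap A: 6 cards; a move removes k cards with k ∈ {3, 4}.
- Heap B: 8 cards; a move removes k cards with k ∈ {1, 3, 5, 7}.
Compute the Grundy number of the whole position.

Build the Grundy sequence for heap A with g(k) = mex{g(k−s) : s ∈ {3, 4}, s ≤ k}:
g(0) = mex{} = 0
g(1) = mex{} = 0
g(2) = mex{} = 0
g(3) = mex{0} = 1
g(4) = mex{0} = 1
g(5) = mex{0} = 1
g(6) = mex{0,1} = 2
So g(6) = 2.
Grundy values for heap B (subtraction set {1, 3, 5, 7}):
k:     0  1  2  3  4  5  6  7  8
g(k):  0  1  0  1  0  1  0  1  0
So g(8) = 0.
The value of a disjunctive sum is the nim-sum of the parts.
Combined value = 2 ⊕ 0 = 2.

2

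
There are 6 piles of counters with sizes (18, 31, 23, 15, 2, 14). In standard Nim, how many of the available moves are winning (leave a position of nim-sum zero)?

3

Bitwise XOR of the heap sizes:
  10010  (18)
  11111  (31)
  10111  (23)
  01111  (15)
  00010  (2)
  01110  (14)
  -----
  11001  (25)
The overall nim-sum is X = 25. A pile of size p has a winning move iff p XOR X < p (reduce it to p XOR X).
  18: 18 XOR 25 = 11 < 18 — winning move (to 11).
  31: 31 XOR 25 = 6 < 31 — winning move (to 6).
  23: 23 XOR 25 = 14 < 23 — winning move (to 14).
  15: 15 XOR 25 = 22 ≥ 15 — no move.
  2: 2 XOR 25 = 27 ≥ 2 — no move.
  14: 14 XOR 25 = 23 ≥ 14 — no move.
That gives 3 winning moves.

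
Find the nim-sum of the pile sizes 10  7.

Compute the nim-sum pairwise:
10 ⊕ 7 = 13

13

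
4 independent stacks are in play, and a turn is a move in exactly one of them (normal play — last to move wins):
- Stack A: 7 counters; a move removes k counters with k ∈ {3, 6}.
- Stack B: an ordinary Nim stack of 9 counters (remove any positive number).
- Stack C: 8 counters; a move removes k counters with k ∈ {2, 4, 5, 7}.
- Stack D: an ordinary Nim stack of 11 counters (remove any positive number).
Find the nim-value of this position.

4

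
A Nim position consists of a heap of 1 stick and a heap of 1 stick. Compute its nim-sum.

Nim-sum: 1 ^ 1 = 0.

0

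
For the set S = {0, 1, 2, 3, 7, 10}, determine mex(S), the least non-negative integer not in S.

The values 0, 1, 2, 3 are all present; 4 is the first non-negative integer missing from the set.

4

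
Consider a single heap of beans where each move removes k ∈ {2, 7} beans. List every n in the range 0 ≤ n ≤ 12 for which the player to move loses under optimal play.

0, 1, 4, 5, 9, 10

Compute g(0), g(1), … for moves {2, 7}:
k:     0  1  2  3  4  5  6  7  8  9 10 11 12
g(k):  0  0  1  1  0  0  1  1  2  0  0  1  1
The P-positions (g = 0) in 0..12 are 0, 1, 4, 5, 9, 10.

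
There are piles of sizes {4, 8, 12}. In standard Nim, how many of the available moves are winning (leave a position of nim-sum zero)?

0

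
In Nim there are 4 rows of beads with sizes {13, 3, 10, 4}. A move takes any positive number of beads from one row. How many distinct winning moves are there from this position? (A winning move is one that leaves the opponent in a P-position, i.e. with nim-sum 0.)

0

In binary:
  1101  (13)
  0011  (3)
  1010  (10)
  0100  (4)
  ----
  0000  (0)
The nim-sum is already 0, so every move leaves a nonzero nim-sum — there are no winning moves.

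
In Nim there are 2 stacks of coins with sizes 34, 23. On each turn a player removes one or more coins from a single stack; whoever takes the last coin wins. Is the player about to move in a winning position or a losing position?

Nim-sum: 34 ⊕ 23 = 53.
The nim-sum is 53 ≠ 0, so this is an N-position: the player to move can win.

Winning position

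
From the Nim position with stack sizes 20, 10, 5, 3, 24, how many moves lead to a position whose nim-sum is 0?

Compute the nim-sum pairwise:
20 XOR 10 = 30
30 XOR 5 = 27
27 XOR 3 = 24
24 XOR 24 = 0
The nim-sum is already 0, so every move leaves a nonzero nim-sum — there are no winning moves.

0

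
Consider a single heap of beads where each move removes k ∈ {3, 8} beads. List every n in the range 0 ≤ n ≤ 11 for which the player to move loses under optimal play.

Build the Grundy sequence with g(k) = mex{g(k−s) : s ∈ {3, 8}, s ≤ k}:
g(0) = mex{} = 0
g(1) = mex{} = 0
g(2) = mex{} = 0
g(3) = mex{0} = 1
g(4) = mex{0} = 1
g(5) = mex{0} = 1
g(6) = mex{1} = 0
g(7) = mex{1} = 0
g(8) = mex{0,1} = 2
g(9) = mex{0} = 1
g(10) = mex{0} = 1
g(11) = mex{1,2} = 0
The P-positions (g = 0) in 0..11 are 0, 1, 2, 6, 7, 11.

0, 1, 2, 6, 7, 11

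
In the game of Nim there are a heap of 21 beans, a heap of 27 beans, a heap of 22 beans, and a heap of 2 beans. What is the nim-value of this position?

26

Compute the nim-sum pairwise:
21 ⊕ 27 = 14
14 ⊕ 22 = 24
24 ⊕ 2 = 26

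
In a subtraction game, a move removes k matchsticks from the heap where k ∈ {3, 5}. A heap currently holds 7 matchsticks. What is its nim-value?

Build the Grundy sequence with g(k) = mex{g(k−s) : s ∈ {3, 5}, s ≤ k}:
g(0) = mex{} = 0
g(1) = mex{} = 0
g(2) = mex{} = 0
g(3) = mex{0} = 1
g(4) = mex{0} = 1
g(5) = mex{0} = 1
g(6) = mex{0,1} = 2
g(7) = mex{0,1} = 2
So g(7) = 2.

2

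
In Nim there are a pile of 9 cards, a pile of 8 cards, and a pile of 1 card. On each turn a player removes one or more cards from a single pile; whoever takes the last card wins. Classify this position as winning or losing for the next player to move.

Compute the nim-sum pairwise:
9 XOR 8 = 1
1 XOR 1 = 0
The nim-sum is 0, so this is a P-position: the player to move is in a losing position under optimal play.

Losing position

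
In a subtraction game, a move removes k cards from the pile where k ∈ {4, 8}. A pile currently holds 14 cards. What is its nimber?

0

Grundy values for subtraction set {4, 8}:
k:     0  1  2  3  4  5  6  7  8  9 10 11 12 13 14
g(k):  0  0  0  0  1  1  1  1  2  2  2  2  0  0  0
So g(14) = 0.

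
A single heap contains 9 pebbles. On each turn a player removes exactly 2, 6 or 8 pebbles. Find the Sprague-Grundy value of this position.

2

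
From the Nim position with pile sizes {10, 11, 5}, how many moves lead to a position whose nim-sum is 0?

1

Nim-sum: 10 ^ 11 ^ 5 = 4.
The overall nim-sum is X = 4. A pile of size p has a winning move iff p XOR X < p (reduce it to p XOR X).
  10: 10 XOR 4 = 14 ≥ 10 — no move.
  11: 11 XOR 4 = 15 ≥ 11 — no move.
  5: 5 XOR 4 = 1 < 5 — winning move (to 1).
That gives 1 winning move.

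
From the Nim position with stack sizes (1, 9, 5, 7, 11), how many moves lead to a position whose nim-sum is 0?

Compute the nim-sum pairwise:
1 XOR 9 = 8
8 XOR 5 = 13
13 XOR 7 = 10
10 XOR 11 = 1
The overall nim-sum is X = 1. A stack of size p has a winning move iff p XOR X < p (reduce it to p XOR X).
  1: 1 XOR 1 = 0 < 1 — winning move (to 0).
  9: 9 XOR 1 = 8 < 9 — winning move (to 8).
  5: 5 XOR 1 = 4 < 5 — winning move (to 4).
  7: 7 XOR 1 = 6 < 7 — winning move (to 6).
  11: 11 XOR 1 = 10 < 11 — winning move (to 10).
That gives 5 winning moves.

5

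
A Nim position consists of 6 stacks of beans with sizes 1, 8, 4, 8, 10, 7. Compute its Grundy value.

8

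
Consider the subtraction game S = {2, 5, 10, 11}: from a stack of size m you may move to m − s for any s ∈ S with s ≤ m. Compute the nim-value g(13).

3

Grundy values for subtraction set {2, 5, 10, 11}:
k:     0  1  2  3  4  5  6  7  8  9 10 11 12 13
g(k):  0  0  1  1  0  2  1  0  0  1  1  2  2  3
So g(13) = 3.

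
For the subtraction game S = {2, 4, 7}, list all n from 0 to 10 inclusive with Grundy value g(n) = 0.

Build the Grundy sequence with g(k) = mex{g(k−s) : s ∈ {2, 4, 7}, s ≤ k}:
k:     0  1  2  3  4  5  6  7  8  9 10
g(k):  0  0  1  1  2  2  0  3  1  0  2
The P-positions (g = 0) in 0..10 are 0, 1, 6, 9.

0, 1, 6, 9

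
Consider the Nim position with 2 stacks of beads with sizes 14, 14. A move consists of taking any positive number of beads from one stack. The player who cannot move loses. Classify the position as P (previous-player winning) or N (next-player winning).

P-position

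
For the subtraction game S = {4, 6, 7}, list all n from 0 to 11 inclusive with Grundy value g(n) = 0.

0, 1, 2, 3, 11

Compute g(0), g(1), … for moves {4, 6, 7}:
g(0) = mex{} = 0
g(1) = mex{} = 0
g(2) = mex{} = 0
g(3) = mex{} = 0
g(4) = mex{0} = 1
g(5) = mex{0} = 1
g(6) = mex{0} = 1
g(7) = mex{0} = 1
g(8) = mex{0,1} = 2
g(9) = mex{0,1} = 2
g(10) = mex{0,1} = 2
g(11) = mex{1} = 0
The P-positions (g = 0) in 0..11 are 0, 1, 2, 3, 11.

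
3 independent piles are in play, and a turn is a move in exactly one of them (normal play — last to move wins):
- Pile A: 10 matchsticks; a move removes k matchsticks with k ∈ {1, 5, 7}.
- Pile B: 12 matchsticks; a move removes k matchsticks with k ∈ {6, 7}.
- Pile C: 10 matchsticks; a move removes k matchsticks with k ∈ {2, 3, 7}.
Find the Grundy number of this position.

2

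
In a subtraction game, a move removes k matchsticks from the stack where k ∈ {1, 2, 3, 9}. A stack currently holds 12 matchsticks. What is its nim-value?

0

Compute g(0), g(1), … for moves {1, 2, 3, 9}:
k:     0  1  2  3  4  5  6  7  8  9 10 11 12
g(k):  0  1  2  3  0  1  2  3  0  1  2  3  0
So g(12) = 0.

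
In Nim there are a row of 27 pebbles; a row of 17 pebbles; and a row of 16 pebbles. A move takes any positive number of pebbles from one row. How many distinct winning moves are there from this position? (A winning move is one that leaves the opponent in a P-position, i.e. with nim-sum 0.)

Compute the nim-sum pairwise:
27 ^ 17 = 10
10 ^ 16 = 26
The overall nim-sum is X = 26. A row of size p has a winning move iff p XOR X < p (reduce it to p XOR X).
  27: 27 XOR 26 = 1 < 27 — winning move (to 1).
  17: 17 XOR 26 = 11 < 17 — winning move (to 11).
  16: 16 XOR 26 = 10 < 16 — winning move (to 10).
That gives 3 winning moves.

3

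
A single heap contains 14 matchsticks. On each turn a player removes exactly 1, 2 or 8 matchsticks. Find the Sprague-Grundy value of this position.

Build the Grundy sequence with g(k) = mex{g(k−s) : s ∈ {1, 2, 8}, s ≤ k}:
g(0) = mex{} = 0
g(1) = mex{0} = 1
g(2) = mex{0,1} = 2
g(3) = mex{1,2} = 0
g(4) = mex{0,2} = 1
g(5) = mex{0,1} = 2
g(6) = mex{1,2} = 0
g(7) = mex{0,2} = 1
g(8) = mex{0,1} = 2
g(9) = mex{1,2} = 0
g(10) = mex{0,2} = 1
g(11) = mex{0,1} = 2
g(12) = mex{1,2} = 0
g(13) = mex{0,2} = 1
g(14) = mex{0,1} = 2
So g(14) = 2.

2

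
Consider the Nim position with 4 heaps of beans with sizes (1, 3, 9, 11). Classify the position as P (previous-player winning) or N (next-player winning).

Bitwise XOR of the heap sizes:
  0001  (1)
  0011  (3)
  1001  (9)
  1011  (11)
  ----
  0000  (0)
The nim-sum is 0, so this is a P-position: the player to move is in a losing position under optimal play.

P-position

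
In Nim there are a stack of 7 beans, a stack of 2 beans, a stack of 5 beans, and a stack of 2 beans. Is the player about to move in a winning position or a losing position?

Winning position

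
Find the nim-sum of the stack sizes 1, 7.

6

Write each in binary and XOR column by column:
  001  (1)
  111  (7)
  ---
  110  (6)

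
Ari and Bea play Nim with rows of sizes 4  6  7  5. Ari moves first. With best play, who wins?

Bea wins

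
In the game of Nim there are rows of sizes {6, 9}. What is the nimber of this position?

15

Compute the nim-sum pairwise:
6 ⊕ 9 = 15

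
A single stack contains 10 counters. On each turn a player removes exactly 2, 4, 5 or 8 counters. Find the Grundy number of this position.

0

Grundy values for subtraction set {2, 4, 5, 8}:
g(0) = mex{} = 0
g(1) = mex{} = 0
g(2) = mex{0} = 1
g(3) = mex{0} = 1
g(4) = mex{0,1} = 2
g(5) = mex{0,1} = 2
g(6) = mex{0,1,2} = 3
g(7) = mex{1,2} = 0
g(8) = mex{0,1,2,3} = 4
g(9) = mex{0,2} = 1
g(10) = mex{1,2,3,4} = 0
So g(10) = 0.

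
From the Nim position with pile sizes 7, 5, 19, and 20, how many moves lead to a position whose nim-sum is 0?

Nim-sum: 7 ⊕ 5 ⊕ 19 ⊕ 20 = 5.
The overall nim-sum is X = 5. A pile of size p has a winning move iff p XOR X < p (reduce it to p XOR X).
  7: 7 XOR 5 = 2 < 7 — winning move (to 2).
  5: 5 XOR 5 = 0 < 5 — winning move (to 0).
  19: 19 XOR 5 = 22 ≥ 19 — no move.
  20: 20 XOR 5 = 17 < 20 — winning move (to 17).
That gives 3 winning moves.

3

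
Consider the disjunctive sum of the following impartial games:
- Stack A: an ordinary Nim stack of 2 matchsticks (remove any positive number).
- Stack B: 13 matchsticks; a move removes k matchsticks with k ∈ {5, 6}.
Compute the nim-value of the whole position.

Stack A is a plain Nim stack of size 2, so its Grundy value is 2.
Build the Grundy sequence for stack B with g(k) = mex{g(k−s) : s ∈ {5, 6}, s ≤ k}:
k:     0  1  2  3  4  5  6  7  8  9 10 11 12 13
g(k):  0  0  0  0  0  1  1  1  1  1  2  0  0  0
So g(13) = 0.
The value of a disjunctive sum is the nim-sum of the parts.
Combined value = 2 XOR 0 = 2.

2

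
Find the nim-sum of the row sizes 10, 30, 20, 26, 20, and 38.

40

Compute the nim-sum pairwise:
10 ^ 30 = 20
20 ^ 20 = 0
0 ^ 26 = 26
26 ^ 20 = 14
14 ^ 38 = 40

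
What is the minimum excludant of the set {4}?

0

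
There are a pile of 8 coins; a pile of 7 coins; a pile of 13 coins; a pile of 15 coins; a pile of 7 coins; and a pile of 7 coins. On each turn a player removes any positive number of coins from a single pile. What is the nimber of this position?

Nim-sum: 8 ⊕ 7 ⊕ 13 ⊕ 15 ⊕ 7 ⊕ 7 = 13.

13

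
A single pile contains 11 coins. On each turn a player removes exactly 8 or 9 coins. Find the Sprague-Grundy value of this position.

1

Build the Grundy sequence with g(k) = mex{g(k−s) : s ∈ {8, 9}, s ≤ k}:
g(0) = mex{} = 0
g(1) = mex{} = 0
g(2) = mex{} = 0
g(3) = mex{} = 0
g(4) = mex{} = 0
g(5) = mex{} = 0
g(6) = mex{} = 0
g(7) = mex{} = 0
g(8) = mex{0} = 1
g(9) = mex{0} = 1
g(10) = mex{0} = 1
g(11) = mex{0} = 1
So g(11) = 1.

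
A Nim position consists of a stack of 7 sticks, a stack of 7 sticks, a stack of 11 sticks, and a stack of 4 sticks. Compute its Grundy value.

15

In binary:
  0111  (7)
  0111  (7)
  1011  (11)
  0100  (4)
  ----
  1111  (15)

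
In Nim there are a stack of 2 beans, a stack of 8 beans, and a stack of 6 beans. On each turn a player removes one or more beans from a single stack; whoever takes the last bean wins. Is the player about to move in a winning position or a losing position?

Winning position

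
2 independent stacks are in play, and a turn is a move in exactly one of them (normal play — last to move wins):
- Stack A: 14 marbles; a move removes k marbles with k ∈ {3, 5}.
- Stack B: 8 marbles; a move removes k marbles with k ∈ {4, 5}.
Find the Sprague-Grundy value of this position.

0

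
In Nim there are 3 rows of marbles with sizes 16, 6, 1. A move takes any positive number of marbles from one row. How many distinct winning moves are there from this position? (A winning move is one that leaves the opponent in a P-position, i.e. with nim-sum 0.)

1

Bitwise XOR of the heap sizes:
  10000  (16)
  00110  (6)
  00001  (1)
  -----
  10111  (23)
The overall nim-sum is X = 23. A row of size p has a winning move iff p XOR X < p (reduce it to p XOR X).
  16: 16 XOR 23 = 7 < 16 — winning move (to 7).
  6: 6 XOR 23 = 17 ≥ 6 — no move.
  1: 1 XOR 23 = 22 ≥ 1 — no move.
That gives 1 winning move.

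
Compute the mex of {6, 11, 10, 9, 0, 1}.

2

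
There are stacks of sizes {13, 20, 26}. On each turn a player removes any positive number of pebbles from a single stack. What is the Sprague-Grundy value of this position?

3

In binary:
  01101  (13)
  10100  (20)
  11010  (26)
  -----
  00011  (3)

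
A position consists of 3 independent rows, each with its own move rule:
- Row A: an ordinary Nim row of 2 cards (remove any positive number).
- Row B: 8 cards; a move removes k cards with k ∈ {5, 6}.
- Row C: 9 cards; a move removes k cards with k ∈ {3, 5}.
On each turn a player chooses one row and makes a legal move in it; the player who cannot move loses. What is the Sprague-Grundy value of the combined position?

Row A is a plain Nim row of size 2, so its Grundy value is 2.
Grundy values for row B (subtraction set {5, 6}):
g(0) = mex{} = 0
g(1) = mex{} = 0
g(2) = mex{} = 0
g(3) = mex{} = 0
g(4) = mex{} = 0
g(5) = mex{0} = 1
g(6) = mex{0} = 1
g(7) = mex{0} = 1
g(8) = mex{0} = 1
So g(8) = 1.
For row C, compute g(0), g(1), … with moves {3, 5}:
g(0) = mex{} = 0
g(1) = mex{} = 0
g(2) = mex{} = 0
g(3) = mex{0} = 1
g(4) = mex{0} = 1
g(5) = mex{0} = 1
g(6) = mex{0,1} = 2
g(7) = mex{0,1} = 2
g(8) = mex{1} = 0
g(9) = mex{1,2} = 0
So g(9) = 0.
The value of a disjunctive sum is the nim-sum of the parts.
Combined value = 2 XOR 1 XOR 0 = 3.

3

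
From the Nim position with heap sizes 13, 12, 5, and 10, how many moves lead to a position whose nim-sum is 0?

3

Compute the nim-sum pairwise:
13 ⊕ 12 = 1
1 ⊕ 5 = 4
4 ⊕ 10 = 14
The overall nim-sum is X = 14. A heap of size p has a winning move iff p XOR X < p (reduce it to p XOR X).
  13: 13 XOR 14 = 3 < 13 — winning move (to 3).
  12: 12 XOR 14 = 2 < 12 — winning move (to 2).
  5: 5 XOR 14 = 11 ≥ 5 — no move.
  10: 10 XOR 14 = 4 < 10 — winning move (to 4).
That gives 3 winning moves.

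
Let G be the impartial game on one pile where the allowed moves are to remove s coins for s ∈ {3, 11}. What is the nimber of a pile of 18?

1

Compute g(0), g(1), … for moves {3, 11}:
k:     0  1  2  3  4  5  6  7  8  9 10 11 12 13 14 15 16 17 18
g(k):  0  0  0  1  1  1  0  0  0  1  1  1  2  2  0  0  0  1  1
So g(18) = 1.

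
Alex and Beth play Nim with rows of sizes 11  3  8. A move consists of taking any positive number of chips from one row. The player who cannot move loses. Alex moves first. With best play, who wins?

Nim-sum: 11 XOR 3 XOR 8 = 0.
The nim-sum is 0, so this is a P-position: the player to move is in a losing position under optimal play; Alex is about to move from it and so loses — Beth wins.

Beth wins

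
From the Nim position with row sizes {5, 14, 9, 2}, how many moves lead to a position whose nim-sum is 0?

0

Nim-sum: 5 ⊕ 14 ⊕ 9 ⊕ 2 = 0.
The nim-sum is already 0, so every move leaves a nonzero nim-sum — there are no winning moves.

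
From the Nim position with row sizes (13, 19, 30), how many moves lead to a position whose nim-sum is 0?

0

Write each in binary and XOR column by column:
  01101  (13)
  10011  (19)
  11110  (30)
  -----
  00000  (0)
The nim-sum is already 0, so every move leaves a nonzero nim-sum — there are no winning moves.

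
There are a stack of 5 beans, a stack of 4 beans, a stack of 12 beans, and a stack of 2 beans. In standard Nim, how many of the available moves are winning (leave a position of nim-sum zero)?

Nim-sum: 5 ⊕ 4 ⊕ 12 ⊕ 2 = 15.
The overall nim-sum is X = 15. A stack of size p has a winning move iff p XOR X < p (reduce it to p XOR X).
  5: 5 XOR 15 = 10 ≥ 5 — no move.
  4: 4 XOR 15 = 11 ≥ 4 — no move.
  12: 12 XOR 15 = 3 < 12 — winning move (to 3).
  2: 2 XOR 15 = 13 ≥ 2 — no move.
That gives 1 winning move.

1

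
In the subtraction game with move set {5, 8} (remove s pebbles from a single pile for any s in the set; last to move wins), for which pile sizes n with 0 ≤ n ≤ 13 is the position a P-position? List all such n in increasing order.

0, 1, 2, 3, 4, 13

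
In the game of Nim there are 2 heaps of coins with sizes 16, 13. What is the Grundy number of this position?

Bitwise XOR of the heap sizes:
  10000  (16)
  01101  (13)
  -----
  11101  (29)

29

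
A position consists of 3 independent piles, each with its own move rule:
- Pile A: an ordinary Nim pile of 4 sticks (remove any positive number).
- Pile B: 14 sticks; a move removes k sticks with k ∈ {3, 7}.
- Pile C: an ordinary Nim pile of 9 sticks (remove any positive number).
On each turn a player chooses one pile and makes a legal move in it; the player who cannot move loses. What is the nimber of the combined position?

12

Pile A is a plain Nim pile of size 4, so its Grundy value is 4.
Grundy values for pile B (subtraction set {3, 7}):
k:     0  1  2  3  4  5  6  7  8  9 10 11 12 13 14
g(k):  0  0  0  1  1  1  0  2  2  1  0  0  0  1  1
So g(14) = 1.
Pile C is a plain Nim pile of size 9, so its Grundy value is 9.
By the Sprague-Grundy theorem, the Grundy value of a sum of independent games is the XOR of the component values.
Combined value = 4 XOR 1 XOR 9 = 12.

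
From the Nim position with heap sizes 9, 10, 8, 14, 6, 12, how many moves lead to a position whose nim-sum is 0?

Nim-sum: 9 XOR 10 XOR 8 XOR 14 XOR 6 XOR 12 = 15.
The overall nim-sum is X = 15. A heap of size p has a winning move iff p XOR X < p (reduce it to p XOR X).
  9: 9 XOR 15 = 6 < 9 — winning move (to 6).
  10: 10 XOR 15 = 5 < 10 — winning move (to 5).
  8: 8 XOR 15 = 7 < 8 — winning move (to 7).
  14: 14 XOR 15 = 1 < 14 — winning move (to 1).
  6: 6 XOR 15 = 9 ≥ 6 — no move.
  12: 12 XOR 15 = 3 < 12 — winning move (to 3).
That gives 5 winning moves.

5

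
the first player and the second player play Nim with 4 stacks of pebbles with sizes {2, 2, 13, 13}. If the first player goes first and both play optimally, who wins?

the second player wins

Nim-sum: 2 ^ 2 ^ 13 ^ 13 = 0.
The nim-sum is 0, so this is a P-position: the player to move is in a losing position under optimal play; the first player is about to move from it and so loses — the second player wins.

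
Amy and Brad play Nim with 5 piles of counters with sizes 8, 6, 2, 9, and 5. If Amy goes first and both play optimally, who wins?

Brad wins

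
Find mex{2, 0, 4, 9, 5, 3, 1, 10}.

The values 0, 1, 2, 3, 4, 5 are all present; 6 is the first non-negative integer missing from the set.

6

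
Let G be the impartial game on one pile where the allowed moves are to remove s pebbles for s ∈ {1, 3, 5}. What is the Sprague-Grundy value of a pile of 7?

Grundy values for subtraction set {1, 3, 5}:
k:     0  1  2  3  4  5  6  7
g(k):  0  1  0  1  0  1  0  1
So g(7) = 1.

1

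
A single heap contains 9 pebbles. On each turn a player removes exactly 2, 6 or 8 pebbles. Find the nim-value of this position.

2

Build the Grundy sequence with g(k) = mex{g(k−s) : s ∈ {2, 6, 8}, s ≤ k}:
g(0) = mex{} = 0
g(1) = mex{} = 0
g(2) = mex{0} = 1
g(3) = mex{0} = 1
g(4) = mex{1} = 0
g(5) = mex{1} = 0
g(6) = mex{0} = 1
g(7) = mex{0} = 1
g(8) = mex{0,1} = 2
g(9) = mex{0,1} = 2
So g(9) = 2.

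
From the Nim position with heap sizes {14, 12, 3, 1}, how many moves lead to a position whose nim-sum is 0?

0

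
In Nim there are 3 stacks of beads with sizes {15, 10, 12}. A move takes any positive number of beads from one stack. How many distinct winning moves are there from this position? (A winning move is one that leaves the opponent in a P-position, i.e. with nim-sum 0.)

3

Nim-sum: 15 ⊕ 10 ⊕ 12 = 9.
The overall nim-sum is X = 9. A stack of size p has a winning move iff p XOR X < p (reduce it to p XOR X).
  15: 15 XOR 9 = 6 < 15 — winning move (to 6).
  10: 10 XOR 9 = 3 < 10 — winning move (to 3).
  12: 12 XOR 9 = 5 < 12 — winning move (to 5).
That gives 3 winning moves.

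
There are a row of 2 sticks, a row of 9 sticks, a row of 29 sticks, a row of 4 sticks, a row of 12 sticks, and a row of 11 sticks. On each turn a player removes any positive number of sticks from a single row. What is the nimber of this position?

Compute the nim-sum pairwise:
2 XOR 9 = 11
11 XOR 29 = 22
22 XOR 4 = 18
18 XOR 12 = 30
30 XOR 11 = 21

21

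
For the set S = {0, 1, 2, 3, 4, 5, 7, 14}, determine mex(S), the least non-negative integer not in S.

The values 0, 1, 2, 3, 4, 5 are all present; 6 is the first non-negative integer missing from the set.

6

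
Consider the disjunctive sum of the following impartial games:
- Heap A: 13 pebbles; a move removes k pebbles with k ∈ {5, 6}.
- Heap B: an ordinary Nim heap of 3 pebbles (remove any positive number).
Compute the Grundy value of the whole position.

3

Grundy values for heap A (subtraction set {5, 6}):
k:     0  1  2  3  4  5  6  7  8  9 10 11 12 13
g(k):  0  0  0  0  0  1  1  1  1  1  2  0  0  0
So g(13) = 0.
Heap B is a plain Nim heap of size 3, so its Grundy value is 3.
The value of a disjunctive sum is the nim-sum of the parts.
Combined value = 0 ⊕ 3 = 3.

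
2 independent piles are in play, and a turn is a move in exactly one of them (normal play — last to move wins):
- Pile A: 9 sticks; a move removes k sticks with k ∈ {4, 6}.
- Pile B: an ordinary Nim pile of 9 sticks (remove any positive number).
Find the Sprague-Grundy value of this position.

Grundy values for pile A (subtraction set {4, 6}):
g(0) = mex{} = 0
g(1) = mex{} = 0
g(2) = mex{} = 0
g(3) = mex{} = 0
g(4) = mex{0} = 1
g(5) = mex{0} = 1
g(6) = mex{0} = 1
g(7) = mex{0} = 1
g(8) = mex{0,1} = 2
g(9) = mex{0,1} = 2
So g(9) = 2.
Pile B is a plain Nim pile of size 9, so its Grundy value is 9.
By the Sprague-Grundy theorem, the Grundy value of a sum of independent games is the XOR of the component values.
Combined value = 2 XOR 9 = 11.

11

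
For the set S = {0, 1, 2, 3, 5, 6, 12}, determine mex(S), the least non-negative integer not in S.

4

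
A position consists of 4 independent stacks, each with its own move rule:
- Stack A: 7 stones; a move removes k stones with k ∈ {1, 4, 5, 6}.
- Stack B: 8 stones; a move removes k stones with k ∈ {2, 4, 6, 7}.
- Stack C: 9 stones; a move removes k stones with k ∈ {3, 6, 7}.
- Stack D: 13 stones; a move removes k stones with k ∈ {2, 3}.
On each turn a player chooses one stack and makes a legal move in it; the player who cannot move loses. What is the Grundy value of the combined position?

5

For stack A, compute g(0), g(1), … with moves {1, 4, 5, 6}:
g(0) = mex{} = 0
g(1) = mex{0} = 1
g(2) = mex{1} = 0
g(3) = mex{0} = 1
g(4) = mex{0,1} = 2
g(5) = mex{0,1,2} = 3
g(6) = mex{0,1,3} = 2
g(7) = mex{0,1,2} = 3
So g(7) = 3.
Build the Grundy sequence for stack B with g(k) = mex{g(k−s) : s ∈ {2, 4, 6, 7}, s ≤ k}:
g(0) = mex{} = 0
g(1) = mex{} = 0
g(2) = mex{0} = 1
g(3) = mex{0} = 1
g(4) = mex{0,1} = 2
g(5) = mex{0,1} = 2
g(6) = mex{0,1,2} = 3
g(7) = mex{0,1,2} = 3
g(8) = mex{0,1,2,3} = 4
So g(8) = 4.
For stack C, compute g(0), g(1), … with moves {3, 6, 7}:
g(0) = mex{} = 0
g(1) = mex{} = 0
g(2) = mex{} = 0
g(3) = mex{0} = 1
g(4) = mex{0} = 1
g(5) = mex{0} = 1
g(6) = mex{0,1} = 2
g(7) = mex{0,1} = 2
g(8) = mex{0,1} = 2
g(9) = mex{0,1,2} = 3
So g(9) = 3.
For stack D, compute g(0), g(1), … with moves {2, 3}:
g(0) = mex{} = 0
g(1) = mex{} = 0
g(2) = mex{0} = 1
g(3) = mex{0} = 1
g(4) = mex{0,1} = 2
g(5) = mex{1} = 0
g(6) = mex{1,2} = 0
g(7) = mex{0,2} = 1
g(8) = mex{0} = 1
g(9) = mex{0,1} = 2
g(10) = mex{1} = 0
g(11) = mex{1,2} = 0
g(12) = mex{0,2} = 1
g(13) = mex{0} = 1
So g(13) = 1.
The value of a disjunctive sum is the nim-sum of the parts.
Combined value = 3 ⊕ 4 ⊕ 3 ⊕ 1 = 5.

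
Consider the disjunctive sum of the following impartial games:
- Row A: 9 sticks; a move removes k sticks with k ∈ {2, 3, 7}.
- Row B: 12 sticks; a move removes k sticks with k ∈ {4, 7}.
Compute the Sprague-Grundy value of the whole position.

Build the Grundy sequence for row A with g(k) = mex{g(k−s) : s ∈ {2, 3, 7}, s ≤ k}:
g(0) = mex{} = 0
g(1) = mex{} = 0
g(2) = mex{0} = 1
g(3) = mex{0} = 1
g(4) = mex{0,1} = 2
g(5) = mex{1} = 0
g(6) = mex{1,2} = 0
g(7) = mex{0,2} = 1
g(8) = mex{0} = 1
g(9) = mex{0,1} = 2
So g(9) = 2.
For row B, compute g(0), g(1), … with moves {4, 7}:
g(0) = mex{} = 0
g(1) = mex{} = 0
g(2) = mex{} = 0
g(3) = mex{} = 0
g(4) = mex{0} = 1
g(5) = mex{0} = 1
g(6) = mex{0} = 1
g(7) = mex{0} = 1
g(8) = mex{0,1} = 2
g(9) = mex{0,1} = 2
g(10) = mex{0,1} = 2
g(11) = mex{1} = 0
g(12) = mex{1,2} = 0
So g(12) = 0.
By the Sprague-Grundy theorem, the Grundy value of a sum of independent games is the XOR of the component values.
Combined value = 2 ⊕ 0 = 2.

2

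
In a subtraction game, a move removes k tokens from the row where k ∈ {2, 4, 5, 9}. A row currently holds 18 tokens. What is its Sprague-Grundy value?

Build the Grundy sequence with g(k) = mex{g(k−s) : s ∈ {2, 4, 5, 9}, s ≤ k}:
k:     0  1  2  3  4  5  6  7  8  9 10 11 12 13 14 15 16 17 18
g(k):  0  0  1  1  2  2  3  0  0  1  1  2  2  3  0  0  1  1  2
So g(18) = 2.

2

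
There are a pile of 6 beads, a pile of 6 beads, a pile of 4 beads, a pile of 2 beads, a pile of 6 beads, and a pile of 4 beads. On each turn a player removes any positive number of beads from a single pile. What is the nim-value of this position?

4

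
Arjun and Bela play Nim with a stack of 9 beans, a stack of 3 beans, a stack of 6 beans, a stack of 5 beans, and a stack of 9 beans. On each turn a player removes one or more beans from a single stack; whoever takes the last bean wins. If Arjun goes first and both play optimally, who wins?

Bela wins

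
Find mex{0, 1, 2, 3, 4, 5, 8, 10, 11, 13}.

6

The values 0, 1, 2, 3, 4, 5 are all present; 6 is the first non-negative integer missing from the set.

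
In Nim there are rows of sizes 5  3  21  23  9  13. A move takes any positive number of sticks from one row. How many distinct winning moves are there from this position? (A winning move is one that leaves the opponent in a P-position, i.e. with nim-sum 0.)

0

Compute the nim-sum pairwise:
5 ^ 3 = 6
6 ^ 21 = 19
19 ^ 23 = 4
4 ^ 9 = 13
13 ^ 13 = 0
The nim-sum is already 0, so every move leaves a nonzero nim-sum — there are no winning moves.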